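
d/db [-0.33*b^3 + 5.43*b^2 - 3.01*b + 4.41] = -0.99*b^2 + 10.86*b - 3.01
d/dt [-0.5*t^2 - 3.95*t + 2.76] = -1.0*t - 3.95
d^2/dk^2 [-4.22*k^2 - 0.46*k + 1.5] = -8.44000000000000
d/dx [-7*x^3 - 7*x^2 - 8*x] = -21*x^2 - 14*x - 8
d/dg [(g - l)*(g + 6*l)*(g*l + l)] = l*(3*g^2 + 10*g*l + 2*g - 6*l^2 + 5*l)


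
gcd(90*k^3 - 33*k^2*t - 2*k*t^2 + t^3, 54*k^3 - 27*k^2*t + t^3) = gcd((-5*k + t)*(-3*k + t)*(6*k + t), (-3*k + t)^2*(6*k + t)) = -18*k^2 + 3*k*t + t^2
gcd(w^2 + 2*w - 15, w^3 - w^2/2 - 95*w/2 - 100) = w + 5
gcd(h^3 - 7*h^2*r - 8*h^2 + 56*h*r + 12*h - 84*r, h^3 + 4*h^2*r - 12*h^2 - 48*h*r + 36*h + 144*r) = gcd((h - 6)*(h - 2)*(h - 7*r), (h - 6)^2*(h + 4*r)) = h - 6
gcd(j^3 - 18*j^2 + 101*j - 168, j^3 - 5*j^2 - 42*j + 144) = j^2 - 11*j + 24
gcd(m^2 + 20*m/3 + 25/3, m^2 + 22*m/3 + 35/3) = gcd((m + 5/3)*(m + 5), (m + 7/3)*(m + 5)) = m + 5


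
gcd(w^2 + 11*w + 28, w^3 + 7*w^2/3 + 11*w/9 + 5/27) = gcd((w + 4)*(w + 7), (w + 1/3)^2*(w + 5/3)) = 1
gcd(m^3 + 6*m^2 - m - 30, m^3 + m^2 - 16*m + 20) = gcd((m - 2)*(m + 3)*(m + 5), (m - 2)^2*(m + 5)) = m^2 + 3*m - 10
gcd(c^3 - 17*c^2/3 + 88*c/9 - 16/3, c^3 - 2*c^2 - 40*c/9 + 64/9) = c - 4/3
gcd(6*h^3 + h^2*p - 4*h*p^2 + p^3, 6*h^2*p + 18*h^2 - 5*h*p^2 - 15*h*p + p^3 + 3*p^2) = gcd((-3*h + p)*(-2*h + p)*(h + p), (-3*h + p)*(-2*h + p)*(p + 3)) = 6*h^2 - 5*h*p + p^2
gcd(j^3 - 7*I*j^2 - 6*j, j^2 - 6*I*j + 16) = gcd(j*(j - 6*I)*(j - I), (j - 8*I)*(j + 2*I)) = 1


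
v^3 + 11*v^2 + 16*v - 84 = (v - 2)*(v + 6)*(v + 7)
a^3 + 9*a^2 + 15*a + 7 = (a + 1)^2*(a + 7)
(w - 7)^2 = w^2 - 14*w + 49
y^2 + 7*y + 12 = (y + 3)*(y + 4)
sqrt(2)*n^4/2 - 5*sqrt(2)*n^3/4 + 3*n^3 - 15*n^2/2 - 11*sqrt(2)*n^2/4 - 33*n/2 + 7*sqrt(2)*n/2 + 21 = (n - 7/2)*(n - 1)*(n + 3*sqrt(2))*(sqrt(2)*n/2 + sqrt(2))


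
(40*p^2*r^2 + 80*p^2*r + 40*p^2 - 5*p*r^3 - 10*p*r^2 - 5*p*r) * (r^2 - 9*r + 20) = 40*p^2*r^4 - 280*p^2*r^3 + 120*p^2*r^2 + 1240*p^2*r + 800*p^2 - 5*p*r^5 + 35*p*r^4 - 15*p*r^3 - 155*p*r^2 - 100*p*r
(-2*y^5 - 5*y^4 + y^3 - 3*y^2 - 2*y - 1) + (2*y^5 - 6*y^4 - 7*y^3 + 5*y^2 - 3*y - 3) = -11*y^4 - 6*y^3 + 2*y^2 - 5*y - 4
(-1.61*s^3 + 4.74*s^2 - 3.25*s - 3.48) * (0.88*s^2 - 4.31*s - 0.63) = -1.4168*s^5 + 11.1103*s^4 - 22.2751*s^3 + 7.9589*s^2 + 17.0463*s + 2.1924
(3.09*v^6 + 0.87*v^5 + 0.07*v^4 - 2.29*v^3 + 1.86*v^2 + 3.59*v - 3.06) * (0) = 0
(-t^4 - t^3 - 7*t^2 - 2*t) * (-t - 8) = t^5 + 9*t^4 + 15*t^3 + 58*t^2 + 16*t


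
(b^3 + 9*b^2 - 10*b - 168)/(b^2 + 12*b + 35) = (b^2 + 2*b - 24)/(b + 5)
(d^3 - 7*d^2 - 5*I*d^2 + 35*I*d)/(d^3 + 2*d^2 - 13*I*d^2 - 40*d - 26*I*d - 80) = d*(d - 7)/(d^2 + 2*d*(1 - 4*I) - 16*I)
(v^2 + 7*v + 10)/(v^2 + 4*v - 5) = (v + 2)/(v - 1)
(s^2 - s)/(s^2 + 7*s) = (s - 1)/(s + 7)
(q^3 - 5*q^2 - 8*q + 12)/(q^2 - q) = q - 4 - 12/q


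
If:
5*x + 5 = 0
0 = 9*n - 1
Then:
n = 1/9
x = -1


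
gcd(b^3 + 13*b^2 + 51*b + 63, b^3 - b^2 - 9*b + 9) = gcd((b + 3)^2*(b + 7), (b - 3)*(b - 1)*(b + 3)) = b + 3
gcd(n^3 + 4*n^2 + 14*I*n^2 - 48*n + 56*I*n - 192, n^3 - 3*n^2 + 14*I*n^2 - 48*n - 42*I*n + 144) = n^2 + 14*I*n - 48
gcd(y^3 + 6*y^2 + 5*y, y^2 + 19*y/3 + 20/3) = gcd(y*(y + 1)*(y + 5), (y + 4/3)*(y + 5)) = y + 5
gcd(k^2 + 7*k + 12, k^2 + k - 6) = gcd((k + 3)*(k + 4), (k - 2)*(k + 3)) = k + 3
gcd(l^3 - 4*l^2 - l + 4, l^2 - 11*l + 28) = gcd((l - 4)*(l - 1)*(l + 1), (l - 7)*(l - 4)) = l - 4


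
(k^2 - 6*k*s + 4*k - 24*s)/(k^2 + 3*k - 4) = (k - 6*s)/(k - 1)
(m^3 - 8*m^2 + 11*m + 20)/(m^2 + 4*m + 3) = (m^2 - 9*m + 20)/(m + 3)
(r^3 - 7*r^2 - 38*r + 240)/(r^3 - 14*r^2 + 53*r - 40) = (r + 6)/(r - 1)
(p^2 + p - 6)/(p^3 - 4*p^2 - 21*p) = (p - 2)/(p*(p - 7))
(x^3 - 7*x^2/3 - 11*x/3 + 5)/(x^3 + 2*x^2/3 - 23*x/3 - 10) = (x - 1)/(x + 2)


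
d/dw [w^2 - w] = 2*w - 1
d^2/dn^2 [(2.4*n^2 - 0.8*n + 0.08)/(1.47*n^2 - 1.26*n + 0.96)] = (-7.105427357601e-15*n^4 + 5.43312*n^3 - 19.284048*n^2 + 5.884704*n + 2.516544)/(3.176523*n^6 - 8.168202*n^5 + 13.224708*n^4 - 12.669048*n^3 + 8.636544*n^2 - 3.483648*n + 0.884736)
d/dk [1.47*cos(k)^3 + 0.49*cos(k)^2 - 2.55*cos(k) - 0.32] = (-4.41*cos(k)^2 - 0.98*cos(k) + 2.55)*sin(k)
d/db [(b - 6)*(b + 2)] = 2*b - 4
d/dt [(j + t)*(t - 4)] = j + 2*t - 4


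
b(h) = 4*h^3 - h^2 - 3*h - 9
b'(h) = 12*h^2 - 2*h - 3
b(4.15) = 247.22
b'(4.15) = 195.37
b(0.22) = -9.67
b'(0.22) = -2.86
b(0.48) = -10.23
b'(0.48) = -1.20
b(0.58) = -10.30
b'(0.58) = -0.12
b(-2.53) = -72.59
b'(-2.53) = 78.87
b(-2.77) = -93.38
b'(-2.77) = 94.61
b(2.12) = 18.26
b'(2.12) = 46.69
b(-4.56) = -395.39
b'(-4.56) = 255.64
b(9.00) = 2799.00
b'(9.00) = 951.00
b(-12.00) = -7029.00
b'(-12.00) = 1749.00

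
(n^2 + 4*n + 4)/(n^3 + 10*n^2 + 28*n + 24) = 1/(n + 6)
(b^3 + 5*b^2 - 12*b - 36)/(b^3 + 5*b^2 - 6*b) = (b^2 - b - 6)/(b*(b - 1))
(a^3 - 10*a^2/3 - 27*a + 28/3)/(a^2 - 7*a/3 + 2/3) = (a^2 - 3*a - 28)/(a - 2)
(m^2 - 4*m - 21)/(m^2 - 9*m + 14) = (m + 3)/(m - 2)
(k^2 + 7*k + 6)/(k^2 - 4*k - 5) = (k + 6)/(k - 5)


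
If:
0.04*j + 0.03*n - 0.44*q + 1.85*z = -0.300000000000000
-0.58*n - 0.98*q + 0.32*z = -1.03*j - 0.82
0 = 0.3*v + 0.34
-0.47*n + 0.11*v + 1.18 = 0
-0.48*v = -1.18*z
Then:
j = -0.48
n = 2.25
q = -1.15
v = -1.13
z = -0.46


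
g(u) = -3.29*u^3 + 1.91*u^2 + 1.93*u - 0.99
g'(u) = -9.87*u^2 + 3.82*u + 1.93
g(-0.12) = -1.19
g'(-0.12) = 1.33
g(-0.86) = 0.86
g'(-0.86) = -8.66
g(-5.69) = 655.95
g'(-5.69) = -339.36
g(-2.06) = 31.90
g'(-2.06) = -47.82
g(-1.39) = 8.85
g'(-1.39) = -22.45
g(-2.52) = 58.93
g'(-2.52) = -70.37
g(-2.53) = 59.63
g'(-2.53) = -70.91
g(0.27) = -0.39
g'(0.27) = 2.24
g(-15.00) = 11503.56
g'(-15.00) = -2276.12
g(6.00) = -631.29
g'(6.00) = -330.47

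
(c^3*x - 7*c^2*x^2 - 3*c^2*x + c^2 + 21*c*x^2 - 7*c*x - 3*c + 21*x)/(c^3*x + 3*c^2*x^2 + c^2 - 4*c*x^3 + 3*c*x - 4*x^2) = (-c^2 + 7*c*x + 3*c - 21*x)/(-c^2 - 3*c*x + 4*x^2)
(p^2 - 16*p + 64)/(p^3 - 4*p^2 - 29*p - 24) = (p - 8)/(p^2 + 4*p + 3)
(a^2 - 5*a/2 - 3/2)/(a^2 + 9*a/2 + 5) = (2*a^2 - 5*a - 3)/(2*a^2 + 9*a + 10)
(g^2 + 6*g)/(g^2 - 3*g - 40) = g*(g + 6)/(g^2 - 3*g - 40)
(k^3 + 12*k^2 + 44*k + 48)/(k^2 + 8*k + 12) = k + 4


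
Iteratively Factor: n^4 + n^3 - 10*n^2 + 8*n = (n - 2)*(n^3 + 3*n^2 - 4*n) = (n - 2)*(n - 1)*(n^2 + 4*n) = n*(n - 2)*(n - 1)*(n + 4)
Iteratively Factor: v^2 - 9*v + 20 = (v - 5)*(v - 4)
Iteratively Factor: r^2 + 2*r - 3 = (r + 3)*(r - 1)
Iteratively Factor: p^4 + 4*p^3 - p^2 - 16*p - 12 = (p - 2)*(p^3 + 6*p^2 + 11*p + 6) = (p - 2)*(p + 2)*(p^2 + 4*p + 3) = (p - 2)*(p + 1)*(p + 2)*(p + 3)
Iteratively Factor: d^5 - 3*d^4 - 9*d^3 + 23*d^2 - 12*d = (d - 4)*(d^4 + d^3 - 5*d^2 + 3*d) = (d - 4)*(d - 1)*(d^3 + 2*d^2 - 3*d) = (d - 4)*(d - 1)*(d + 3)*(d^2 - d) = (d - 4)*(d - 1)^2*(d + 3)*(d)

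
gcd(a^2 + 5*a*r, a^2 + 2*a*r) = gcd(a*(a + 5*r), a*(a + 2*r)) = a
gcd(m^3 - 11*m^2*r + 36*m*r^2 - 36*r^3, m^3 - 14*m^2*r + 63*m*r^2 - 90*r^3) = m^2 - 9*m*r + 18*r^2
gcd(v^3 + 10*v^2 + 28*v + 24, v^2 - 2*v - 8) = v + 2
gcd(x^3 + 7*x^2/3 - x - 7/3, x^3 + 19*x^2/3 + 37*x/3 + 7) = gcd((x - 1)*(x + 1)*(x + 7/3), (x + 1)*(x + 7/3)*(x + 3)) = x^2 + 10*x/3 + 7/3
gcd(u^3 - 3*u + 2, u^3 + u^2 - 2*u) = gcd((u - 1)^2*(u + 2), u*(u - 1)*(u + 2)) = u^2 + u - 2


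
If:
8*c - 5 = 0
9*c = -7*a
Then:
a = -45/56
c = 5/8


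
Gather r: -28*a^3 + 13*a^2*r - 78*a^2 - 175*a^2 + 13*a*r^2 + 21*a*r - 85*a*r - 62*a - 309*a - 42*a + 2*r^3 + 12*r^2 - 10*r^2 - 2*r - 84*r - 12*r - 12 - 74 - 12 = -28*a^3 - 253*a^2 - 413*a + 2*r^3 + r^2*(13*a + 2) + r*(13*a^2 - 64*a - 98) - 98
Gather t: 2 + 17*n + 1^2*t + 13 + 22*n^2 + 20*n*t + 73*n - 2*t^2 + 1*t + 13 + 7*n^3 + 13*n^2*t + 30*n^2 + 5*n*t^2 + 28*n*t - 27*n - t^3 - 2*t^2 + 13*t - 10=7*n^3 + 52*n^2 + 63*n - t^3 + t^2*(5*n - 4) + t*(13*n^2 + 48*n + 15) + 18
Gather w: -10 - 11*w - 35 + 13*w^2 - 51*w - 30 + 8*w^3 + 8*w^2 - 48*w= 8*w^3 + 21*w^2 - 110*w - 75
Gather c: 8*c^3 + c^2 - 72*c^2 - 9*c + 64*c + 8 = 8*c^3 - 71*c^2 + 55*c + 8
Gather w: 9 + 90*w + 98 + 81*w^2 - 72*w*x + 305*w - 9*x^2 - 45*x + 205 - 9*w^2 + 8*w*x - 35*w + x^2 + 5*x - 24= 72*w^2 + w*(360 - 64*x) - 8*x^2 - 40*x + 288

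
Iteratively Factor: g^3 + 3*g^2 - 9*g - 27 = (g + 3)*(g^2 - 9) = (g - 3)*(g + 3)*(g + 3)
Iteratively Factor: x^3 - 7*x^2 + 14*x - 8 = (x - 1)*(x^2 - 6*x + 8) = (x - 2)*(x - 1)*(x - 4)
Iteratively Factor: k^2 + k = (k + 1)*(k)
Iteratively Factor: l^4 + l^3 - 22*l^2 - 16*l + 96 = (l + 4)*(l^3 - 3*l^2 - 10*l + 24) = (l - 2)*(l + 4)*(l^2 - l - 12) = (l - 4)*(l - 2)*(l + 4)*(l + 3)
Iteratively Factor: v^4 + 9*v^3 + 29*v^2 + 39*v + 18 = (v + 3)*(v^3 + 6*v^2 + 11*v + 6) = (v + 3)^2*(v^2 + 3*v + 2) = (v + 1)*(v + 3)^2*(v + 2)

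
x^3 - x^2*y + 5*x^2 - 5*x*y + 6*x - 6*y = (x + 2)*(x + 3)*(x - y)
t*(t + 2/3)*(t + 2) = t^3 + 8*t^2/3 + 4*t/3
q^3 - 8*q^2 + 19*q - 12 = (q - 4)*(q - 3)*(q - 1)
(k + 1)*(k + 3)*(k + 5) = k^3 + 9*k^2 + 23*k + 15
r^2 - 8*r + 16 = (r - 4)^2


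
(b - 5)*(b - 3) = b^2 - 8*b + 15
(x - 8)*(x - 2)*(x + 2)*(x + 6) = x^4 - 2*x^3 - 52*x^2 + 8*x + 192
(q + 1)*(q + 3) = q^2 + 4*q + 3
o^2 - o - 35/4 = (o - 7/2)*(o + 5/2)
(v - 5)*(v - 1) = v^2 - 6*v + 5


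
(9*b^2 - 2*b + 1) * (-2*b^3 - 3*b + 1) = -18*b^5 + 4*b^4 - 29*b^3 + 15*b^2 - 5*b + 1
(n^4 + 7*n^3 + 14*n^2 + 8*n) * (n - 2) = n^5 + 5*n^4 - 20*n^2 - 16*n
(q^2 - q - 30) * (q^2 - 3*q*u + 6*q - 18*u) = q^4 - 3*q^3*u + 5*q^3 - 15*q^2*u - 36*q^2 + 108*q*u - 180*q + 540*u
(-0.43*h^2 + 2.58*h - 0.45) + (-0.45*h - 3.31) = -0.43*h^2 + 2.13*h - 3.76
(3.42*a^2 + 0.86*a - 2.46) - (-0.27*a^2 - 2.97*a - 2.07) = 3.69*a^2 + 3.83*a - 0.39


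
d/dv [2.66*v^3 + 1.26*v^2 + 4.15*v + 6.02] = 7.98*v^2 + 2.52*v + 4.15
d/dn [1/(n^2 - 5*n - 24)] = (5 - 2*n)/(-n^2 + 5*n + 24)^2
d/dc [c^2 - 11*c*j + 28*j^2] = 2*c - 11*j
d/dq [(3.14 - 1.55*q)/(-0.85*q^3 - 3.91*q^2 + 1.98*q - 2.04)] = (-2.635*q^3 + 1.9465*q^2 + 24.5548*q - 3.0552)/(0.7225*q^6 + 6.647*q^5 + 11.9221*q^4 - 12.0156*q^3 + 19.8732*q^2 - 8.0784*q + 4.1616)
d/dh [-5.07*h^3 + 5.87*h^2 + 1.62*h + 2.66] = -15.21*h^2 + 11.74*h + 1.62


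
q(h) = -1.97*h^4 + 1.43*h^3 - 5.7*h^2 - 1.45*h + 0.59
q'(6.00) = -1617.49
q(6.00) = -2457.55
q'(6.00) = -1617.49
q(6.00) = -2457.55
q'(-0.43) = 4.87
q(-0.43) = -0.02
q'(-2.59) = 193.76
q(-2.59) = -147.38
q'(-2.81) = 239.30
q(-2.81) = -194.90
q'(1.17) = -21.54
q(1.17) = -10.31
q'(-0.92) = 18.81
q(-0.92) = -5.43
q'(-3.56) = 449.03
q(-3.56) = -447.43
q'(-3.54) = 442.24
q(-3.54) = -438.52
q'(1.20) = -22.57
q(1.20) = -10.97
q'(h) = -7.88*h^3 + 4.29*h^2 - 11.4*h - 1.45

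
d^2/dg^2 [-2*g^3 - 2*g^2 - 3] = -12*g - 4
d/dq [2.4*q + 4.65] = 2.40000000000000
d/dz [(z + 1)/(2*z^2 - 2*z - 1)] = (-2*z^2 - 4*z + 1)/(4*z^4 - 8*z^3 + 4*z + 1)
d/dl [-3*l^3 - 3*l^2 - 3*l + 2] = -9*l^2 - 6*l - 3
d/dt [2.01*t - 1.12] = 2.01000000000000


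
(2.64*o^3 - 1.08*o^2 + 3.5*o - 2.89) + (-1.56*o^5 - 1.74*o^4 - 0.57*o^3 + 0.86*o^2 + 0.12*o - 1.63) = -1.56*o^5 - 1.74*o^4 + 2.07*o^3 - 0.22*o^2 + 3.62*o - 4.52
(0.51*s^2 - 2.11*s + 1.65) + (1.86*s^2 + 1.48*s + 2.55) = 2.37*s^2 - 0.63*s + 4.2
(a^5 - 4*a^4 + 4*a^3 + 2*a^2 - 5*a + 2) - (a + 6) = a^5 - 4*a^4 + 4*a^3 + 2*a^2 - 6*a - 4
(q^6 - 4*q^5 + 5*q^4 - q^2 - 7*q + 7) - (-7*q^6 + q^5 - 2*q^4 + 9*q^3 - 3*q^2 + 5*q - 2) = 8*q^6 - 5*q^5 + 7*q^4 - 9*q^3 + 2*q^2 - 12*q + 9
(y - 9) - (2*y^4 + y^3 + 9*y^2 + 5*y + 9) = -2*y^4 - y^3 - 9*y^2 - 4*y - 18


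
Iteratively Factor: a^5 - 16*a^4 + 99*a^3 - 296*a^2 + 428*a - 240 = (a - 2)*(a^4 - 14*a^3 + 71*a^2 - 154*a + 120) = (a - 5)*(a - 2)*(a^3 - 9*a^2 + 26*a - 24) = (a - 5)*(a - 4)*(a - 2)*(a^2 - 5*a + 6) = (a - 5)*(a - 4)*(a - 3)*(a - 2)*(a - 2)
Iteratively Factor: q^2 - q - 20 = (q + 4)*(q - 5)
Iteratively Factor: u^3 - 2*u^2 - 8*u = (u + 2)*(u^2 - 4*u) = (u - 4)*(u + 2)*(u)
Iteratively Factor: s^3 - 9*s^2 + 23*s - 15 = (s - 5)*(s^2 - 4*s + 3) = (s - 5)*(s - 1)*(s - 3)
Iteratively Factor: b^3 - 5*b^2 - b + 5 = (b - 5)*(b^2 - 1) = (b - 5)*(b - 1)*(b + 1)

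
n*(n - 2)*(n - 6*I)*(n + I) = n^4 - 2*n^3 - 5*I*n^3 + 6*n^2 + 10*I*n^2 - 12*n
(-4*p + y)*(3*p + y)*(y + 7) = -12*p^2*y - 84*p^2 - p*y^2 - 7*p*y + y^3 + 7*y^2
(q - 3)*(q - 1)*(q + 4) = q^3 - 13*q + 12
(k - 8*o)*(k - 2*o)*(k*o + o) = k^3*o - 10*k^2*o^2 + k^2*o + 16*k*o^3 - 10*k*o^2 + 16*o^3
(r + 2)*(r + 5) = r^2 + 7*r + 10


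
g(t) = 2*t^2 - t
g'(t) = 4*t - 1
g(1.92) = 5.45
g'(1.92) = 6.68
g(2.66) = 11.49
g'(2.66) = 9.64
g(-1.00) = 3.00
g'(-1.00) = -5.00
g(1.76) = 4.44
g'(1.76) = 6.04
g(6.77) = 84.90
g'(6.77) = 26.08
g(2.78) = 12.68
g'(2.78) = 10.12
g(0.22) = -0.12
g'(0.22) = -0.12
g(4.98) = 44.62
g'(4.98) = 18.92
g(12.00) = 276.00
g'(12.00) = 47.00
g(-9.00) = 171.00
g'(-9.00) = -37.00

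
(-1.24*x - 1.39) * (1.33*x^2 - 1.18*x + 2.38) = -1.6492*x^3 - 0.3855*x^2 - 1.311*x - 3.3082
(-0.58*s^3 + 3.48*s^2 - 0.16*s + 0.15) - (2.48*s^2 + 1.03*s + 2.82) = -0.58*s^3 + 1.0*s^2 - 1.19*s - 2.67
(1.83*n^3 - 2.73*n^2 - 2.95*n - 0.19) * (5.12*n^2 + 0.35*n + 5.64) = 9.3696*n^5 - 13.3371*n^4 - 5.7383*n^3 - 17.4025*n^2 - 16.7045*n - 1.0716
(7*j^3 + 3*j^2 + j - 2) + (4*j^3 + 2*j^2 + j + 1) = 11*j^3 + 5*j^2 + 2*j - 1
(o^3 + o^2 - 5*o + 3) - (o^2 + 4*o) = o^3 - 9*o + 3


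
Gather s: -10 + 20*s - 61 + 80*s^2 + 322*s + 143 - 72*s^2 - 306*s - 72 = 8*s^2 + 36*s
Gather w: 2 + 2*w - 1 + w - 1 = 3*w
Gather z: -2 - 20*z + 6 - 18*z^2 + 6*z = -18*z^2 - 14*z + 4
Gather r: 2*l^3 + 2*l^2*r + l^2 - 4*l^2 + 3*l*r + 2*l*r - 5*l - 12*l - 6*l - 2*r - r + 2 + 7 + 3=2*l^3 - 3*l^2 - 23*l + r*(2*l^2 + 5*l - 3) + 12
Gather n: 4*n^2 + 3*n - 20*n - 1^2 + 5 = 4*n^2 - 17*n + 4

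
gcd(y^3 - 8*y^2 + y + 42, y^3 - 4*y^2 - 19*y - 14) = y^2 - 5*y - 14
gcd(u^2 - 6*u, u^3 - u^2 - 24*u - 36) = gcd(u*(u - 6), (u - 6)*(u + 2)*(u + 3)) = u - 6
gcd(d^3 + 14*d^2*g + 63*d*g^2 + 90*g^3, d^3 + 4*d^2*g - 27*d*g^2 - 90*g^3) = d^2 + 9*d*g + 18*g^2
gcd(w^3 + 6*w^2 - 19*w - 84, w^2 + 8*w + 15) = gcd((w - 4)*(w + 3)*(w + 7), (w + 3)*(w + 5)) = w + 3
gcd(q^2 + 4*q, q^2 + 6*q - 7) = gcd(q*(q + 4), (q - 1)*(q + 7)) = 1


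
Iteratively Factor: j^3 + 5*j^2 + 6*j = (j + 2)*(j^2 + 3*j) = (j + 2)*(j + 3)*(j)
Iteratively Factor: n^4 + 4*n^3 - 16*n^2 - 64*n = (n + 4)*(n^3 - 16*n) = (n - 4)*(n + 4)*(n^2 + 4*n) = (n - 4)*(n + 4)^2*(n)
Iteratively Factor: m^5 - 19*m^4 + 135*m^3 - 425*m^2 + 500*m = (m - 4)*(m^4 - 15*m^3 + 75*m^2 - 125*m) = (m - 5)*(m - 4)*(m^3 - 10*m^2 + 25*m) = m*(m - 5)*(m - 4)*(m^2 - 10*m + 25) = m*(m - 5)^2*(m - 4)*(m - 5)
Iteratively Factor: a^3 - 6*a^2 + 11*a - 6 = (a - 3)*(a^2 - 3*a + 2) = (a - 3)*(a - 2)*(a - 1)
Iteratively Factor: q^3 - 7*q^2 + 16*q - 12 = (q - 2)*(q^2 - 5*q + 6) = (q - 2)^2*(q - 3)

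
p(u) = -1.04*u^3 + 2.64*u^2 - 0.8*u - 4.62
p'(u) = -3.12*u^2 + 5.28*u - 0.8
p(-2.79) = 40.75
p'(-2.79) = -39.82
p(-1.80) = 11.44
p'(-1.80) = -20.41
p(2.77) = -8.68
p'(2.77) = -10.11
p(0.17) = -4.68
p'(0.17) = 0.01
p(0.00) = -4.62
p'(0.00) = -0.80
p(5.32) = -90.75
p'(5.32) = -61.01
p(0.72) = -4.22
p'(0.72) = 1.38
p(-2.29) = 23.55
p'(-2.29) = -29.25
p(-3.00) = 49.62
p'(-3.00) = -44.72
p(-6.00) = 319.86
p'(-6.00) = -144.80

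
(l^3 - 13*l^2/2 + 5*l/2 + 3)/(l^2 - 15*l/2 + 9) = (2*l^2 - l - 1)/(2*l - 3)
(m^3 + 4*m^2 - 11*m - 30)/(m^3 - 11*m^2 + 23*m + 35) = (m^3 + 4*m^2 - 11*m - 30)/(m^3 - 11*m^2 + 23*m + 35)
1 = 1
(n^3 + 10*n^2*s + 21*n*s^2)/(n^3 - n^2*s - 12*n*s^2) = (-n - 7*s)/(-n + 4*s)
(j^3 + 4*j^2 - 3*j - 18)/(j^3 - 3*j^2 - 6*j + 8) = (j^3 + 4*j^2 - 3*j - 18)/(j^3 - 3*j^2 - 6*j + 8)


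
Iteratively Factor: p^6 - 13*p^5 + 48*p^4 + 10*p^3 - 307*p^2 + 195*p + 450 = (p + 1)*(p^5 - 14*p^4 + 62*p^3 - 52*p^2 - 255*p + 450) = (p + 1)*(p + 2)*(p^4 - 16*p^3 + 94*p^2 - 240*p + 225) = (p - 5)*(p + 1)*(p + 2)*(p^3 - 11*p^2 + 39*p - 45) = (p - 5)*(p - 3)*(p + 1)*(p + 2)*(p^2 - 8*p + 15) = (p - 5)*(p - 3)^2*(p + 1)*(p + 2)*(p - 5)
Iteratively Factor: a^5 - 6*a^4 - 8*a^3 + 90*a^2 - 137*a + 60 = (a - 1)*(a^4 - 5*a^3 - 13*a^2 + 77*a - 60) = (a - 1)^2*(a^3 - 4*a^2 - 17*a + 60) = (a - 3)*(a - 1)^2*(a^2 - a - 20) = (a - 3)*(a - 1)^2*(a + 4)*(a - 5)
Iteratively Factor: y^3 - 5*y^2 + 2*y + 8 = (y - 2)*(y^2 - 3*y - 4) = (y - 4)*(y - 2)*(y + 1)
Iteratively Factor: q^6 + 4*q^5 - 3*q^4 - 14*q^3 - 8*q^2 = (q)*(q^5 + 4*q^4 - 3*q^3 - 14*q^2 - 8*q) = q*(q + 1)*(q^4 + 3*q^3 - 6*q^2 - 8*q) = q^2*(q + 1)*(q^3 + 3*q^2 - 6*q - 8) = q^2*(q - 2)*(q + 1)*(q^2 + 5*q + 4) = q^2*(q - 2)*(q + 1)^2*(q + 4)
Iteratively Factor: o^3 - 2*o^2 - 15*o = (o + 3)*(o^2 - 5*o) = o*(o + 3)*(o - 5)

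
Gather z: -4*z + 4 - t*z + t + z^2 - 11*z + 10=t + z^2 + z*(-t - 15) + 14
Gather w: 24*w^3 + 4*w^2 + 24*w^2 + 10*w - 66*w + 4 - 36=24*w^3 + 28*w^2 - 56*w - 32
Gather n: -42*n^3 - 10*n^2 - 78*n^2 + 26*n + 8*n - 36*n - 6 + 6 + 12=-42*n^3 - 88*n^2 - 2*n + 12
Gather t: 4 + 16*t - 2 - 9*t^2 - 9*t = -9*t^2 + 7*t + 2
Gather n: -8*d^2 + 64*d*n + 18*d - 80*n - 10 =-8*d^2 + 18*d + n*(64*d - 80) - 10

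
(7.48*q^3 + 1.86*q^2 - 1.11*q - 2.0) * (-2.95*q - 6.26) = -22.066*q^4 - 52.3118*q^3 - 8.3691*q^2 + 12.8486*q + 12.52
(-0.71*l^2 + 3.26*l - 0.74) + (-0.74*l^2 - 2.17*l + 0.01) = -1.45*l^2 + 1.09*l - 0.73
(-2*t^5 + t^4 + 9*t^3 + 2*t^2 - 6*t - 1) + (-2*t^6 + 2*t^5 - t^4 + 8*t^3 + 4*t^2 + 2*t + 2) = -2*t^6 + 17*t^3 + 6*t^2 - 4*t + 1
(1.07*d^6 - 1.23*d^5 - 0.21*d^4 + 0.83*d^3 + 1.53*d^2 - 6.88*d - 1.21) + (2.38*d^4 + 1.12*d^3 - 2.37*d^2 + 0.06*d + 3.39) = 1.07*d^6 - 1.23*d^5 + 2.17*d^4 + 1.95*d^3 - 0.84*d^2 - 6.82*d + 2.18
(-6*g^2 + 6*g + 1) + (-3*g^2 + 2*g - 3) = -9*g^2 + 8*g - 2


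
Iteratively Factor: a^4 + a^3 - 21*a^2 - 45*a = (a + 3)*(a^3 - 2*a^2 - 15*a) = (a - 5)*(a + 3)*(a^2 + 3*a) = (a - 5)*(a + 3)^2*(a)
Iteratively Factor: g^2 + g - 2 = (g - 1)*(g + 2)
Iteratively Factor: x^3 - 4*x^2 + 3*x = (x)*(x^2 - 4*x + 3) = x*(x - 3)*(x - 1)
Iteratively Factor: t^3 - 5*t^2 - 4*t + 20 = (t - 5)*(t^2 - 4) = (t - 5)*(t + 2)*(t - 2)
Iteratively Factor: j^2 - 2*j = (j - 2)*(j)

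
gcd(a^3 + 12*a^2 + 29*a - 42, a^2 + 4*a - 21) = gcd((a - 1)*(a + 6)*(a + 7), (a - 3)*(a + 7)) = a + 7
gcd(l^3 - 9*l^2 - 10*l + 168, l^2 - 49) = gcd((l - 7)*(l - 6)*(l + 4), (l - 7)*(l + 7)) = l - 7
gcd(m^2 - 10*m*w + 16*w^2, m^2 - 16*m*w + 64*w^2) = -m + 8*w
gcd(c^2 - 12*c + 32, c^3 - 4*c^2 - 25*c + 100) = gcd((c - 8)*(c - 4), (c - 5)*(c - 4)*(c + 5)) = c - 4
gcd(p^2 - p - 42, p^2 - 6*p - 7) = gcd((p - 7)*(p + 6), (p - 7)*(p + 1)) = p - 7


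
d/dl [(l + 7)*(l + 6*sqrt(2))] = 2*l + 7 + 6*sqrt(2)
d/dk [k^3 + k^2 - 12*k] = 3*k^2 + 2*k - 12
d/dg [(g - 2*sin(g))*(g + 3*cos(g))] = -(g - 2*sin(g))*(3*sin(g) - 1) - (g + 3*cos(g))*(2*cos(g) - 1)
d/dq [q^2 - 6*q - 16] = 2*q - 6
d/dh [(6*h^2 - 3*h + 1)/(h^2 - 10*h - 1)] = (-57*h^2 - 14*h + 13)/(h^4 - 20*h^3 + 98*h^2 + 20*h + 1)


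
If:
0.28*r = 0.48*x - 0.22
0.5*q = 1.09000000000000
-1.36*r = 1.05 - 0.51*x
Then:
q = 2.18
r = -0.77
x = 0.01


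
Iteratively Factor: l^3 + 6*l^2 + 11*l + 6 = (l + 2)*(l^2 + 4*l + 3) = (l + 2)*(l + 3)*(l + 1)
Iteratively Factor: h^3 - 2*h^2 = (h)*(h^2 - 2*h) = h*(h - 2)*(h)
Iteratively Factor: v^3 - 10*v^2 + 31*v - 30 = (v - 5)*(v^2 - 5*v + 6) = (v - 5)*(v - 3)*(v - 2)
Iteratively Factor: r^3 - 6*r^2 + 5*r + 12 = (r - 4)*(r^2 - 2*r - 3) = (r - 4)*(r + 1)*(r - 3)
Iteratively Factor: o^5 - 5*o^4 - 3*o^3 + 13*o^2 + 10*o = (o - 5)*(o^4 - 3*o^2 - 2*o) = (o - 5)*(o + 1)*(o^3 - o^2 - 2*o) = (o - 5)*(o + 1)^2*(o^2 - 2*o) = (o - 5)*(o - 2)*(o + 1)^2*(o)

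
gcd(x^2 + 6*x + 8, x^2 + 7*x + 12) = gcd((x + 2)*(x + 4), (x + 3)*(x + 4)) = x + 4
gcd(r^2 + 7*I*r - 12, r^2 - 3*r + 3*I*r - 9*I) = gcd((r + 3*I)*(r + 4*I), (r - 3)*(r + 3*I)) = r + 3*I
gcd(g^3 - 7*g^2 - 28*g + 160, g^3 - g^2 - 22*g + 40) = g^2 + g - 20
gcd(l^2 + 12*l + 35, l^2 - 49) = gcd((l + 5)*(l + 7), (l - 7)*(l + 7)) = l + 7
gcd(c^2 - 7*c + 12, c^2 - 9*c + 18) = c - 3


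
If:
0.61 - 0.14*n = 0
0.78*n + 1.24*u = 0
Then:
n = 4.36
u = -2.74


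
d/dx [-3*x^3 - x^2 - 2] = x*(-9*x - 2)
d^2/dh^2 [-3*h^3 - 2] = -18*h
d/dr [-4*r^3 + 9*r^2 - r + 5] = -12*r^2 + 18*r - 1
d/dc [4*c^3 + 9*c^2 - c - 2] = 12*c^2 + 18*c - 1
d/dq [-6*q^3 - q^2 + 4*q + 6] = -18*q^2 - 2*q + 4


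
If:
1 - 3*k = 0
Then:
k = 1/3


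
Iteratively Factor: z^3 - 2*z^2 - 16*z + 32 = (z - 4)*(z^2 + 2*z - 8) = (z - 4)*(z - 2)*(z + 4)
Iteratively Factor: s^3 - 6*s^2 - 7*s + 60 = (s - 5)*(s^2 - s - 12) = (s - 5)*(s - 4)*(s + 3)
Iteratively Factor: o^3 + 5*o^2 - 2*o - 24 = (o + 4)*(o^2 + o - 6) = (o - 2)*(o + 4)*(o + 3)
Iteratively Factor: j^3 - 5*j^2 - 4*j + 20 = (j - 2)*(j^2 - 3*j - 10) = (j - 2)*(j + 2)*(j - 5)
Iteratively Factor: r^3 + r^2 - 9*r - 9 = (r + 1)*(r^2 - 9) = (r - 3)*(r + 1)*(r + 3)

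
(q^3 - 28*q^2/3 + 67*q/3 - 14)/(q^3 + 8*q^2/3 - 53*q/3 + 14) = (q - 6)/(q + 6)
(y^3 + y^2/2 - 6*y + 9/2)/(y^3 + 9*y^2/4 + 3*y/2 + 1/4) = 2*(2*y^3 + y^2 - 12*y + 9)/(4*y^3 + 9*y^2 + 6*y + 1)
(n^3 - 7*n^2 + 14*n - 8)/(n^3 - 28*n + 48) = (n - 1)/(n + 6)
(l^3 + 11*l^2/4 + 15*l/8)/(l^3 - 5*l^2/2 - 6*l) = (l + 5/4)/(l - 4)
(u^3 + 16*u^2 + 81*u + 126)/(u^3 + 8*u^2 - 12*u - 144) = (u^2 + 10*u + 21)/(u^2 + 2*u - 24)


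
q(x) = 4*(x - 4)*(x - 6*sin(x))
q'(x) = 4*x + 4*(1 - 6*cos(x))*(x - 4) - 24*sin(x)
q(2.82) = -4.36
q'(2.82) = -27.89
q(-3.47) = 161.51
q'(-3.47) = -221.20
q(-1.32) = -95.60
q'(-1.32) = 28.38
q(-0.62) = -52.97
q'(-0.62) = 83.23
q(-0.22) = -18.39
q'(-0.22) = 86.32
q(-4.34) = 331.22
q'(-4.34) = -145.90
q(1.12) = 49.31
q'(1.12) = 1.47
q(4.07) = 2.48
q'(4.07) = 36.78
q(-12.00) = 974.04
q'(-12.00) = 199.16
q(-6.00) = 307.06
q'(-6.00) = 159.73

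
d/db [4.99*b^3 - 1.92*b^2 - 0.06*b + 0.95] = 14.97*b^2 - 3.84*b - 0.06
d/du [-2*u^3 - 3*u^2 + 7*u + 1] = -6*u^2 - 6*u + 7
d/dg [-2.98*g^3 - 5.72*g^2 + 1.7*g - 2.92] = -8.94*g^2 - 11.44*g + 1.7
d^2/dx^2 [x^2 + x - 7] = 2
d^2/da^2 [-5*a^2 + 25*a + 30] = -10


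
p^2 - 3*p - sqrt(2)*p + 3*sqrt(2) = (p - 3)*(p - sqrt(2))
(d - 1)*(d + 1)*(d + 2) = d^3 + 2*d^2 - d - 2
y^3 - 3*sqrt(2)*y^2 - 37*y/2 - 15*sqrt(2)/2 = (y - 5*sqrt(2))*(y + sqrt(2)/2)*(y + 3*sqrt(2)/2)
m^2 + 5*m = m*(m + 5)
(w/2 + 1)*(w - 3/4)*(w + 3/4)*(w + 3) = w^4/2 + 5*w^3/2 + 87*w^2/32 - 45*w/32 - 27/16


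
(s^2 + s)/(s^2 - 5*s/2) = 2*(s + 1)/(2*s - 5)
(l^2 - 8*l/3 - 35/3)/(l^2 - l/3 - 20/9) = 3*(-3*l^2 + 8*l + 35)/(-9*l^2 + 3*l + 20)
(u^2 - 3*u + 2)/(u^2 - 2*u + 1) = (u - 2)/(u - 1)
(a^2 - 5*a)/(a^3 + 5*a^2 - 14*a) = (a - 5)/(a^2 + 5*a - 14)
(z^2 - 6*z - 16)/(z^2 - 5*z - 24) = (z + 2)/(z + 3)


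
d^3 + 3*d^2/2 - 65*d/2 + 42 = (d - 4)*(d - 3/2)*(d + 7)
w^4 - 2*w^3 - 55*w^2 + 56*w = w*(w - 8)*(w - 1)*(w + 7)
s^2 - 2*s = s*(s - 2)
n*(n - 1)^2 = n^3 - 2*n^2 + n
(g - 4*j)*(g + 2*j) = g^2 - 2*g*j - 8*j^2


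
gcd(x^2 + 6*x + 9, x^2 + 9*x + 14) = 1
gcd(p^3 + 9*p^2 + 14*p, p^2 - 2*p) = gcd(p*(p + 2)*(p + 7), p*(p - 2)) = p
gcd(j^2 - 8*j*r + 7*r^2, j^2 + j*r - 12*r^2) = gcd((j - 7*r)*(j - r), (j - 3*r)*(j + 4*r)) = 1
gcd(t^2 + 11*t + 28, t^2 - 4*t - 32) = t + 4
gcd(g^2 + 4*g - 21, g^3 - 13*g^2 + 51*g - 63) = g - 3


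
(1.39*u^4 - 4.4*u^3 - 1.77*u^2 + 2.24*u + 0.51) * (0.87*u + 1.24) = 1.2093*u^5 - 2.1044*u^4 - 6.9959*u^3 - 0.246*u^2 + 3.2213*u + 0.6324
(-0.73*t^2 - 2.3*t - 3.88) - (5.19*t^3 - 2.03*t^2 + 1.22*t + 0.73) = -5.19*t^3 + 1.3*t^2 - 3.52*t - 4.61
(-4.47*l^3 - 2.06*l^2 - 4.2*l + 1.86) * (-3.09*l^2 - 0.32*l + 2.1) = 13.8123*l^5 + 7.7958*l^4 + 4.2502*l^3 - 8.7294*l^2 - 9.4152*l + 3.906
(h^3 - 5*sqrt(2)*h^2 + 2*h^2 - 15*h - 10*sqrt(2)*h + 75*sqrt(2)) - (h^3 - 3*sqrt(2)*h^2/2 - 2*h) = -7*sqrt(2)*h^2/2 + 2*h^2 - 10*sqrt(2)*h - 13*h + 75*sqrt(2)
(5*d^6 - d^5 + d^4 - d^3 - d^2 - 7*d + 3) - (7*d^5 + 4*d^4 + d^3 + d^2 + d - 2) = 5*d^6 - 8*d^5 - 3*d^4 - 2*d^3 - 2*d^2 - 8*d + 5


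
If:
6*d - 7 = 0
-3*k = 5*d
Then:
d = 7/6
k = -35/18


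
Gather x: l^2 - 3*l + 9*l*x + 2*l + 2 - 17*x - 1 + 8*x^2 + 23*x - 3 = l^2 - l + 8*x^2 + x*(9*l + 6) - 2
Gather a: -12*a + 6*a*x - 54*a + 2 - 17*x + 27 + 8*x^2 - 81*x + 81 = a*(6*x - 66) + 8*x^2 - 98*x + 110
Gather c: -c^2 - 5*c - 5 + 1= -c^2 - 5*c - 4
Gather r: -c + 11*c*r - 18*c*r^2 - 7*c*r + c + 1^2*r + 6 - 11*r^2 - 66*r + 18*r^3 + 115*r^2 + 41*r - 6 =18*r^3 + r^2*(104 - 18*c) + r*(4*c - 24)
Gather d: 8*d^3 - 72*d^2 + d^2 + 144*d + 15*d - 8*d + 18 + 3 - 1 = 8*d^3 - 71*d^2 + 151*d + 20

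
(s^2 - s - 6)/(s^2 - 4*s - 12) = (s - 3)/(s - 6)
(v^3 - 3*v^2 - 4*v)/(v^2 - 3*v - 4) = v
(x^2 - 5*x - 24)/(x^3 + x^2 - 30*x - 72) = (x - 8)/(x^2 - 2*x - 24)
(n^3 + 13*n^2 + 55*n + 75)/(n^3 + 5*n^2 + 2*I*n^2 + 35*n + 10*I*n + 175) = (n^2 + 8*n + 15)/(n^2 + 2*I*n + 35)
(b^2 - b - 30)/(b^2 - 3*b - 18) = (b + 5)/(b + 3)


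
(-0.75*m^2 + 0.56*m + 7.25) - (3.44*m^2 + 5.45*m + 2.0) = -4.19*m^2 - 4.89*m + 5.25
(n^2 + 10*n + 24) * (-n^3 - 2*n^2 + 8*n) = -n^5 - 12*n^4 - 36*n^3 + 32*n^2 + 192*n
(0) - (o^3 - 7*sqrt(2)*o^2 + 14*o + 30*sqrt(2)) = -o^3 + 7*sqrt(2)*o^2 - 14*o - 30*sqrt(2)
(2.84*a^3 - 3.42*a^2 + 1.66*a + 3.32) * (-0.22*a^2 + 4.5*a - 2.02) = -0.6248*a^5 + 13.5324*a^4 - 21.492*a^3 + 13.648*a^2 + 11.5868*a - 6.7064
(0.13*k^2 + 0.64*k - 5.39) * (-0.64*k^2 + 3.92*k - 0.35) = -0.0832*k^4 + 0.1*k^3 + 5.9129*k^2 - 21.3528*k + 1.8865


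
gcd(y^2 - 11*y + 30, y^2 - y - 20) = y - 5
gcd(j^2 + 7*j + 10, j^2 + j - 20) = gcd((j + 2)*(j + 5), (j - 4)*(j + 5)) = j + 5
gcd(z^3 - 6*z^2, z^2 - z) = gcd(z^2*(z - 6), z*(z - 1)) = z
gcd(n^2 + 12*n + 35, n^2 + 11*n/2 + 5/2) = n + 5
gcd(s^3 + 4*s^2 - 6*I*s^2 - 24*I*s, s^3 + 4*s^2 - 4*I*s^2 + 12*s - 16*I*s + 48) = s^2 + s*(4 - 6*I) - 24*I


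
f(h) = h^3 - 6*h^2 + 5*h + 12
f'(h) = 3*h^2 - 12*h + 5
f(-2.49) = -53.09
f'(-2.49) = 53.48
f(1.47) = 9.56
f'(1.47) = -6.16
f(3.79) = -0.79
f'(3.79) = 2.61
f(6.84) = 85.50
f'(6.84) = 63.28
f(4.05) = 0.27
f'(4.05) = 5.61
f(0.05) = 12.24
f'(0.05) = 4.41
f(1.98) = 6.14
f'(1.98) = -7.00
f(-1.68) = -18.08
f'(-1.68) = 33.63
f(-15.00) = -4788.00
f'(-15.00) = 860.00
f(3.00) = 0.00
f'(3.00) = -4.00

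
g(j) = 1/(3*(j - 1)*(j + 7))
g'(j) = -1/(3*(j - 1)*(j + 7)^2) - 1/(3*(j - 1)^2*(j + 7))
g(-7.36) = 0.11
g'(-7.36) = 0.32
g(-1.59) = -0.02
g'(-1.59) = -0.00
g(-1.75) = -0.02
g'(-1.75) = -0.00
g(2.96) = 0.02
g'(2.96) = -0.01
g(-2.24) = -0.02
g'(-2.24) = -0.00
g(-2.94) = -0.02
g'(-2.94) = -0.00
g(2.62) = 0.02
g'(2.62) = -0.02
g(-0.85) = -0.03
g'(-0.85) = -0.01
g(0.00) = -0.05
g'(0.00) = -0.04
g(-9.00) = 0.02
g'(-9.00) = 0.01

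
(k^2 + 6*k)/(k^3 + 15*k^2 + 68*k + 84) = k/(k^2 + 9*k + 14)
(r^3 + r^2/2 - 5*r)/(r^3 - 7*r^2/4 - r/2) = 2*(2*r + 5)/(4*r + 1)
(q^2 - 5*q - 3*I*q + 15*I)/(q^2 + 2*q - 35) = (q - 3*I)/(q + 7)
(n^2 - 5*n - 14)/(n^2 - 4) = (n - 7)/(n - 2)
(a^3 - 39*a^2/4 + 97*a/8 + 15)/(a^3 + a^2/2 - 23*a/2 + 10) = (a^2 - 29*a/4 - 6)/(a^2 + 3*a - 4)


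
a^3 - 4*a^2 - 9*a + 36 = (a - 4)*(a - 3)*(a + 3)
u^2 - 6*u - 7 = (u - 7)*(u + 1)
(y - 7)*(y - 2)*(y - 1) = y^3 - 10*y^2 + 23*y - 14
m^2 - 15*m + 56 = (m - 8)*(m - 7)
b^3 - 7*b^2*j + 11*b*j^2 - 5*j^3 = (b - 5*j)*(b - j)^2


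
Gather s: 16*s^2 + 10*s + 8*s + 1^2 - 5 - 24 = 16*s^2 + 18*s - 28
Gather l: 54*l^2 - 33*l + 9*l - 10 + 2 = 54*l^2 - 24*l - 8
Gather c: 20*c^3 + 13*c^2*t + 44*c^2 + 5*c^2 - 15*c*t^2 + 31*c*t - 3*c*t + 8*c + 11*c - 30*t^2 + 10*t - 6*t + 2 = 20*c^3 + c^2*(13*t + 49) + c*(-15*t^2 + 28*t + 19) - 30*t^2 + 4*t + 2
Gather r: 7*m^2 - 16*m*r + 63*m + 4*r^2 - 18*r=7*m^2 + 63*m + 4*r^2 + r*(-16*m - 18)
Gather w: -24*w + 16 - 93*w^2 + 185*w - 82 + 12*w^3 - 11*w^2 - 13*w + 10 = 12*w^3 - 104*w^2 + 148*w - 56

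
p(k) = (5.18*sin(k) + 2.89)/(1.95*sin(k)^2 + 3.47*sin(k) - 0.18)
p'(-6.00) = -16.13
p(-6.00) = 4.61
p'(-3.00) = 23.81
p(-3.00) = -3.42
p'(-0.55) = -3.13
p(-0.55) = -0.12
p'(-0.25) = -10.08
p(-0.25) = -1.75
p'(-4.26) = 0.63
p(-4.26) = 1.67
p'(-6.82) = -3.23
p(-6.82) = -0.17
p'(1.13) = -0.61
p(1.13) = 1.66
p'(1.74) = 0.20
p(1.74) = 1.56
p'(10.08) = 2.52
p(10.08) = 0.17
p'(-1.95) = 1.15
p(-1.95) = 1.12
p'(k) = (-3.9*sin(k)*cos(k) - 3.47*cos(k))*(5.18*sin(k) + 2.89)/(1.95*sin(k)^2 + 3.47*sin(k) - 0.18)^2 + 5.18*cos(k)/(1.95*sin(k)^2 + 3.47*sin(k) - 0.18) = (-11.271*sin(k) + 5.0505*cos(2*k) - 16.0112)*cos(k)/(1.95*sin(k)^2 + 3.47*sin(k) - 0.18)^2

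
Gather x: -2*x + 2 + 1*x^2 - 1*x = x^2 - 3*x + 2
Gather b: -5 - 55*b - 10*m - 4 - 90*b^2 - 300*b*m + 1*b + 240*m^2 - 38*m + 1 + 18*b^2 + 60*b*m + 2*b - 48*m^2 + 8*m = -72*b^2 + b*(-240*m - 52) + 192*m^2 - 40*m - 8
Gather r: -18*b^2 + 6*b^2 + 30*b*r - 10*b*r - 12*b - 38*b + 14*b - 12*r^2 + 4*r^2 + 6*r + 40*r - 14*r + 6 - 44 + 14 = -12*b^2 - 36*b - 8*r^2 + r*(20*b + 32) - 24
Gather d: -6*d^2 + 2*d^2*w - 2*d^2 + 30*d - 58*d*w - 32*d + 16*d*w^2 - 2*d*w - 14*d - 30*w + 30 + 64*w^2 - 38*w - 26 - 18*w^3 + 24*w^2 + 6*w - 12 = d^2*(2*w - 8) + d*(16*w^2 - 60*w - 16) - 18*w^3 + 88*w^2 - 62*w - 8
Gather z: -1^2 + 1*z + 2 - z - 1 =0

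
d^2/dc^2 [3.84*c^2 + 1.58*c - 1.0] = 7.68000000000000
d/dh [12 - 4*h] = -4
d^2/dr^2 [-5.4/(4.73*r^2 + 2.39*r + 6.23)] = (241.62732*r^2 + 122.09076*r - 5.4*(9.46*r + 2.39)*(18.92*r + 4.78) + 318.25332)/(4.73*r^2 + 2.39*r + 6.23)^3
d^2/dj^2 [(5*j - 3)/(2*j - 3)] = 36/(2*j - 3)^3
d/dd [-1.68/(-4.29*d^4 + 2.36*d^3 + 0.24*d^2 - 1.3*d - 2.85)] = (-28.8288*d^3 + 11.8944*d^2 + 0.8064*d - 2.184)/(4.29*d^4 - 2.36*d^3 - 0.24*d^2 + 1.3*d + 2.85)^2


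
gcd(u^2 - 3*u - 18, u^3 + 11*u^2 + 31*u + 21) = u + 3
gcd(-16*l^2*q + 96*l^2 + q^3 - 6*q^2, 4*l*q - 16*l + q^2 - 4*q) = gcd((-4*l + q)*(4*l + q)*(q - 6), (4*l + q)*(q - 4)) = 4*l + q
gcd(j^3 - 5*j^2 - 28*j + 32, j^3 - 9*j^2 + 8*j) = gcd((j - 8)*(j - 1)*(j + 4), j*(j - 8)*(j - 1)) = j^2 - 9*j + 8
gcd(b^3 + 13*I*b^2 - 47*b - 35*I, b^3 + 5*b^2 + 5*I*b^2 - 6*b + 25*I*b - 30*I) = b + 5*I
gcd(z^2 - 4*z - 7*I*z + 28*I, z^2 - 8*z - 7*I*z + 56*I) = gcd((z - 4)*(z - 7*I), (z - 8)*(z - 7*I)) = z - 7*I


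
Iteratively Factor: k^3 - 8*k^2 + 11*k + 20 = (k - 4)*(k^2 - 4*k - 5) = (k - 4)*(k + 1)*(k - 5)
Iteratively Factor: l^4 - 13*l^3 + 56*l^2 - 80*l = (l - 4)*(l^3 - 9*l^2 + 20*l) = (l - 5)*(l - 4)*(l^2 - 4*l) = l*(l - 5)*(l - 4)*(l - 4)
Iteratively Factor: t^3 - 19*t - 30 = (t + 3)*(t^2 - 3*t - 10) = (t + 2)*(t + 3)*(t - 5)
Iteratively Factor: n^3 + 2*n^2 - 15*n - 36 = (n - 4)*(n^2 + 6*n + 9) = (n - 4)*(n + 3)*(n + 3)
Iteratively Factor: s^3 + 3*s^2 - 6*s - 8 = (s + 4)*(s^2 - s - 2) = (s + 1)*(s + 4)*(s - 2)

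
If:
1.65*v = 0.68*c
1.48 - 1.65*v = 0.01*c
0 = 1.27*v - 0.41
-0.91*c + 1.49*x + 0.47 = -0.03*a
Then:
No Solution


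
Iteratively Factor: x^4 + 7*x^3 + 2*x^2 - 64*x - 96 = (x + 4)*(x^3 + 3*x^2 - 10*x - 24) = (x + 4)^2*(x^2 - x - 6) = (x - 3)*(x + 4)^2*(x + 2)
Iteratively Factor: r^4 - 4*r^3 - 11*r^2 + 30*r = (r + 3)*(r^3 - 7*r^2 + 10*r) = r*(r + 3)*(r^2 - 7*r + 10) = r*(r - 5)*(r + 3)*(r - 2)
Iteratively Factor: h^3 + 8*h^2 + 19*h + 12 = (h + 4)*(h^2 + 4*h + 3) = (h + 3)*(h + 4)*(h + 1)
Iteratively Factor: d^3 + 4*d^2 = (d + 4)*(d^2) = d*(d + 4)*(d)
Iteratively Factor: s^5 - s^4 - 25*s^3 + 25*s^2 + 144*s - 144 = (s + 4)*(s^4 - 5*s^3 - 5*s^2 + 45*s - 36) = (s - 4)*(s + 4)*(s^3 - s^2 - 9*s + 9) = (s - 4)*(s - 3)*(s + 4)*(s^2 + 2*s - 3) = (s - 4)*(s - 3)*(s + 3)*(s + 4)*(s - 1)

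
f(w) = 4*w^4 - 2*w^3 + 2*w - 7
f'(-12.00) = -28510.00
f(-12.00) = 86369.00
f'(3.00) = 380.00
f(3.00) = 269.00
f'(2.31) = 167.21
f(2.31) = 86.86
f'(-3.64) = -849.15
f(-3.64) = 784.38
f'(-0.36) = 0.48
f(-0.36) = -7.56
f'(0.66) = 3.99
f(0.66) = -5.50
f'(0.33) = 1.92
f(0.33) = -6.36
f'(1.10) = 16.04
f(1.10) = -1.61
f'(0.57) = 3.01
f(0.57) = -5.81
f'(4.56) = 1394.34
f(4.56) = 1541.98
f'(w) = 16*w^3 - 6*w^2 + 2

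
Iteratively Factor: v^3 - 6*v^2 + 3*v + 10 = (v + 1)*(v^2 - 7*v + 10) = (v - 5)*(v + 1)*(v - 2)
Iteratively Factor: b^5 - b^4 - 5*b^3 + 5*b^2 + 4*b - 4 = (b - 2)*(b^4 + b^3 - 3*b^2 - b + 2) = (b - 2)*(b + 1)*(b^3 - 3*b + 2) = (b - 2)*(b + 1)*(b + 2)*(b^2 - 2*b + 1) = (b - 2)*(b - 1)*(b + 1)*(b + 2)*(b - 1)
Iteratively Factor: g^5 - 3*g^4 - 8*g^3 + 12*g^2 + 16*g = (g + 2)*(g^4 - 5*g^3 + 2*g^2 + 8*g) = (g + 1)*(g + 2)*(g^3 - 6*g^2 + 8*g) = (g - 2)*(g + 1)*(g + 2)*(g^2 - 4*g) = (g - 4)*(g - 2)*(g + 1)*(g + 2)*(g)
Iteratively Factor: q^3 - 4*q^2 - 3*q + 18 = (q + 2)*(q^2 - 6*q + 9) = (q - 3)*(q + 2)*(q - 3)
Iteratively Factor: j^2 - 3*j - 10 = (j - 5)*(j + 2)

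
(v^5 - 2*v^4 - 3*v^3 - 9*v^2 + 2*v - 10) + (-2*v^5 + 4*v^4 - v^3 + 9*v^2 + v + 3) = -v^5 + 2*v^4 - 4*v^3 + 3*v - 7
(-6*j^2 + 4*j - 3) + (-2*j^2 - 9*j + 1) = -8*j^2 - 5*j - 2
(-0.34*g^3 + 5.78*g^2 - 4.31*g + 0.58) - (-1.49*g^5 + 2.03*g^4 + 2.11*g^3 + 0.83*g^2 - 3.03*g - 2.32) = 1.49*g^5 - 2.03*g^4 - 2.45*g^3 + 4.95*g^2 - 1.28*g + 2.9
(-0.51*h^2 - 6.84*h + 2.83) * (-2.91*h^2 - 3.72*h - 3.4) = 1.4841*h^4 + 21.8016*h^3 + 18.9435*h^2 + 12.7284*h - 9.622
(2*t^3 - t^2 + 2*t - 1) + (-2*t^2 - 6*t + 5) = 2*t^3 - 3*t^2 - 4*t + 4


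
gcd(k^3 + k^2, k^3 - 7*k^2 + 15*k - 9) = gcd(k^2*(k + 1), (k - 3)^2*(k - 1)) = 1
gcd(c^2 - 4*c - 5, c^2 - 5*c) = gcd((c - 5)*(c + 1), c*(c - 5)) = c - 5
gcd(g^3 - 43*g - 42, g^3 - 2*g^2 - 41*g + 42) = g^2 - g - 42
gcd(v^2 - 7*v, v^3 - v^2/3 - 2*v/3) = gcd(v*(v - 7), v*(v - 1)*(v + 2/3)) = v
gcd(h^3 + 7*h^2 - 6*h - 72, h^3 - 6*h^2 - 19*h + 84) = h^2 + h - 12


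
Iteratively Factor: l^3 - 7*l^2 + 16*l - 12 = (l - 3)*(l^2 - 4*l + 4) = (l - 3)*(l - 2)*(l - 2)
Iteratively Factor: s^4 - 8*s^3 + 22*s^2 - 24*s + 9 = (s - 3)*(s^3 - 5*s^2 + 7*s - 3) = (s - 3)*(s - 1)*(s^2 - 4*s + 3) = (s - 3)^2*(s - 1)*(s - 1)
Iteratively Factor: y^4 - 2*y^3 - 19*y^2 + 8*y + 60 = (y + 3)*(y^3 - 5*y^2 - 4*y + 20) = (y - 5)*(y + 3)*(y^2 - 4) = (y - 5)*(y + 2)*(y + 3)*(y - 2)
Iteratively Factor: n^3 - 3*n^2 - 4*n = (n)*(n^2 - 3*n - 4) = n*(n - 4)*(n + 1)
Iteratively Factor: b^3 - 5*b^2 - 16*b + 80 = (b - 5)*(b^2 - 16) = (b - 5)*(b - 4)*(b + 4)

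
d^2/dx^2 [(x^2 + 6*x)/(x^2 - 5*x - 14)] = 2*(11*x^3 + 42*x^2 + 252*x - 224)/(x^6 - 15*x^5 + 33*x^4 + 295*x^3 - 462*x^2 - 2940*x - 2744)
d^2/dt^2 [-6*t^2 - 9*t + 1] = -12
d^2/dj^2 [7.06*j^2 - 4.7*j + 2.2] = 14.1200000000000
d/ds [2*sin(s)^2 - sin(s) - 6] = (4*sin(s) - 1)*cos(s)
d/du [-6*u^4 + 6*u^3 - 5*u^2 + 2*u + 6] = -24*u^3 + 18*u^2 - 10*u + 2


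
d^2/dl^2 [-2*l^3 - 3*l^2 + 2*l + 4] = -12*l - 6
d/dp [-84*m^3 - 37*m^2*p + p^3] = -37*m^2 + 3*p^2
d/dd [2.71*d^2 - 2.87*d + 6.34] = 5.42*d - 2.87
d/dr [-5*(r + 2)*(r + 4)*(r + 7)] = -15*r^2 - 130*r - 250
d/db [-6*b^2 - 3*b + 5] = -12*b - 3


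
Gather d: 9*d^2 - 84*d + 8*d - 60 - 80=9*d^2 - 76*d - 140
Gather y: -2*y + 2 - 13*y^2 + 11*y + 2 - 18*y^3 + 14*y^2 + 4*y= -18*y^3 + y^2 + 13*y + 4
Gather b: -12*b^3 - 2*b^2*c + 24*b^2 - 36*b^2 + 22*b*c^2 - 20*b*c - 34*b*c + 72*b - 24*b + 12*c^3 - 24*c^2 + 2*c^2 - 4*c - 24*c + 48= -12*b^3 + b^2*(-2*c - 12) + b*(22*c^2 - 54*c + 48) + 12*c^3 - 22*c^2 - 28*c + 48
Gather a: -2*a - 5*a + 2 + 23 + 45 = 70 - 7*a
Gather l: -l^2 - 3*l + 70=-l^2 - 3*l + 70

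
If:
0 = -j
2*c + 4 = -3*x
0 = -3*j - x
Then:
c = -2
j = 0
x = 0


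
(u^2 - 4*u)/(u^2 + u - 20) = u/(u + 5)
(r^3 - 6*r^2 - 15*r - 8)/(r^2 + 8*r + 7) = (r^2 - 7*r - 8)/(r + 7)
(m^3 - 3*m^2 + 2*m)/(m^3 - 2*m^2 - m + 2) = m/(m + 1)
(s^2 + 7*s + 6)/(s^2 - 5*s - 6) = (s + 6)/(s - 6)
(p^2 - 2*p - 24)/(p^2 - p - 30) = (p + 4)/(p + 5)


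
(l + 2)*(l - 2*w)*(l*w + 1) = l^3*w - 2*l^2*w^2 + 2*l^2*w + l^2 - 4*l*w^2 - 2*l*w + 2*l - 4*w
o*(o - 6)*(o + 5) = o^3 - o^2 - 30*o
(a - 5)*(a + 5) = a^2 - 25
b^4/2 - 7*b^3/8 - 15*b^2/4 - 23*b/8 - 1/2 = (b/2 + 1/2)*(b - 4)*(b + 1/4)*(b + 1)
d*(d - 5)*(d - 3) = d^3 - 8*d^2 + 15*d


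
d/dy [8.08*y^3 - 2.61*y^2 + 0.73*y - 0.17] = 24.24*y^2 - 5.22*y + 0.73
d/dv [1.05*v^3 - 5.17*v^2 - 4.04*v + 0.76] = 3.15*v^2 - 10.34*v - 4.04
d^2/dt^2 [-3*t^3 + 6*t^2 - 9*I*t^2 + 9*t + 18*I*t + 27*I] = -18*t + 12 - 18*I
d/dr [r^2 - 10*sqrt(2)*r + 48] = 2*r - 10*sqrt(2)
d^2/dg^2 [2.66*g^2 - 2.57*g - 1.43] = 5.32000000000000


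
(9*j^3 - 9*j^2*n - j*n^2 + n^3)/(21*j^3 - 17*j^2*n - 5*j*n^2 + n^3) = (3*j - n)/(7*j - n)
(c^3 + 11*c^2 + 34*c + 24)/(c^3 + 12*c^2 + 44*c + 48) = (c + 1)/(c + 2)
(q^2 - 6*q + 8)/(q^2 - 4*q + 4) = (q - 4)/(q - 2)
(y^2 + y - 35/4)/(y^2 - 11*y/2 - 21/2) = (-4*y^2 - 4*y + 35)/(2*(-2*y^2 + 11*y + 21))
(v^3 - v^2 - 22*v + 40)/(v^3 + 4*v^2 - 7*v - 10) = (v - 4)/(v + 1)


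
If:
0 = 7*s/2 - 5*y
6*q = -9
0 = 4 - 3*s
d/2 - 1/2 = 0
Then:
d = 1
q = -3/2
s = 4/3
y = 14/15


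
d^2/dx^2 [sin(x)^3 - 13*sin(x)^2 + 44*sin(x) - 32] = -9*sin(x)^3 + 52*sin(x)^2 - 38*sin(x) - 26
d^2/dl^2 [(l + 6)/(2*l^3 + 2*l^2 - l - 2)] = 2*((l + 6)*(6*l^2 + 4*l - 1)^2 + (-6*l^2 - 4*l - 2*(l + 6)*(3*l + 1) + 1)*(2*l^3 + 2*l^2 - l - 2))/(2*l^3 + 2*l^2 - l - 2)^3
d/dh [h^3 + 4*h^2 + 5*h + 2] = 3*h^2 + 8*h + 5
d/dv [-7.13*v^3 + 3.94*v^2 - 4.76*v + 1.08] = -21.39*v^2 + 7.88*v - 4.76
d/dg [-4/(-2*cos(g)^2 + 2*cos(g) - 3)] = 8*(-sin(g) + sin(2*g))/(2*cos(g) - cos(2*g) - 4)^2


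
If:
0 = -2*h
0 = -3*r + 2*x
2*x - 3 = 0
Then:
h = 0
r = 1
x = 3/2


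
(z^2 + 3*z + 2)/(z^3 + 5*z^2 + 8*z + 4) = 1/(z + 2)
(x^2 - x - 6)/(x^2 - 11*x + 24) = (x + 2)/(x - 8)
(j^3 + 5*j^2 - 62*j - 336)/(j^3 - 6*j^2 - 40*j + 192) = (j + 7)/(j - 4)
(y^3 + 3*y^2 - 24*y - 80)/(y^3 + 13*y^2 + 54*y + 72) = (y^2 - y - 20)/(y^2 + 9*y + 18)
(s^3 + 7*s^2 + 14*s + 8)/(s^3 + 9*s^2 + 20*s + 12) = (s + 4)/(s + 6)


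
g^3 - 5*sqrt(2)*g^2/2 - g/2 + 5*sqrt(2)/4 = (g - 5*sqrt(2)/2)*(g - sqrt(2)/2)*(g + sqrt(2)/2)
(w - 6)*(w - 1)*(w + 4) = w^3 - 3*w^2 - 22*w + 24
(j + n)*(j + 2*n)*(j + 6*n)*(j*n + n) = j^4*n + 9*j^3*n^2 + j^3*n + 20*j^2*n^3 + 9*j^2*n^2 + 12*j*n^4 + 20*j*n^3 + 12*n^4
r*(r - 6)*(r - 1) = r^3 - 7*r^2 + 6*r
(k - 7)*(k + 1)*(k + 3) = k^3 - 3*k^2 - 25*k - 21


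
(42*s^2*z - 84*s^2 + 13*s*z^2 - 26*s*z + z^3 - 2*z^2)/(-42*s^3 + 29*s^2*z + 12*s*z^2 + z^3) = (z - 2)/(-s + z)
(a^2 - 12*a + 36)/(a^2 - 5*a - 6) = (a - 6)/(a + 1)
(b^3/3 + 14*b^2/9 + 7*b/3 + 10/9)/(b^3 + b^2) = (3*b^2 + 11*b + 10)/(9*b^2)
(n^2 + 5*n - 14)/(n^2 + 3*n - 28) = (n - 2)/(n - 4)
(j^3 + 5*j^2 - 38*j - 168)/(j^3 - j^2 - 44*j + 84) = (j + 4)/(j - 2)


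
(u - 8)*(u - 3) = u^2 - 11*u + 24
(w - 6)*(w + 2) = w^2 - 4*w - 12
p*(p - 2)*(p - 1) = p^3 - 3*p^2 + 2*p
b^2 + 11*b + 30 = (b + 5)*(b + 6)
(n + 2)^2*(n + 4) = n^3 + 8*n^2 + 20*n + 16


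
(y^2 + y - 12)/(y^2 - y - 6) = (y + 4)/(y + 2)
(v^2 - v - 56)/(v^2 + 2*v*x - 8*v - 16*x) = (v + 7)/(v + 2*x)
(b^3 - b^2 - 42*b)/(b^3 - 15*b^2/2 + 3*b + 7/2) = 2*b*(b + 6)/(2*b^2 - b - 1)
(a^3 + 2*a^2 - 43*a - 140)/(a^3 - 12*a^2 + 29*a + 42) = (a^2 + 9*a + 20)/(a^2 - 5*a - 6)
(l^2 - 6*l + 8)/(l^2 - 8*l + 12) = (l - 4)/(l - 6)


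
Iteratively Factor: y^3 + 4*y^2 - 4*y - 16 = (y + 4)*(y^2 - 4) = (y + 2)*(y + 4)*(y - 2)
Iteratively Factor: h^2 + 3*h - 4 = (h + 4)*(h - 1)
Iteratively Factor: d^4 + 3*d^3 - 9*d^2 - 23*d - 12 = (d + 1)*(d^3 + 2*d^2 - 11*d - 12) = (d + 1)*(d + 4)*(d^2 - 2*d - 3) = (d - 3)*(d + 1)*(d + 4)*(d + 1)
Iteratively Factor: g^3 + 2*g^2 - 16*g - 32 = (g + 4)*(g^2 - 2*g - 8) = (g + 2)*(g + 4)*(g - 4)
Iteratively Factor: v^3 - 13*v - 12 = (v + 3)*(v^2 - 3*v - 4) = (v - 4)*(v + 3)*(v + 1)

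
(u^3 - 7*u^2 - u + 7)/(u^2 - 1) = u - 7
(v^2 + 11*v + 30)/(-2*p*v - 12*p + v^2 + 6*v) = (-v - 5)/(2*p - v)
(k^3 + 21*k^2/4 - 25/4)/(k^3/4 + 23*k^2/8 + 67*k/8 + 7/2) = 2*(4*k^3 + 21*k^2 - 25)/(2*k^3 + 23*k^2 + 67*k + 28)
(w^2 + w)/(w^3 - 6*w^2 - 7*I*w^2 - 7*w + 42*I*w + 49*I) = w/(w^2 - 7*w*(1 + I) + 49*I)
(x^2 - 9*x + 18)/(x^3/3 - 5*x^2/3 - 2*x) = 3*(x - 3)/(x*(x + 1))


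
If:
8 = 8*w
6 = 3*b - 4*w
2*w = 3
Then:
No Solution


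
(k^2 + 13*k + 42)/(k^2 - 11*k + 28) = (k^2 + 13*k + 42)/(k^2 - 11*k + 28)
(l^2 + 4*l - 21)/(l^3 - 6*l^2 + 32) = (l^2 + 4*l - 21)/(l^3 - 6*l^2 + 32)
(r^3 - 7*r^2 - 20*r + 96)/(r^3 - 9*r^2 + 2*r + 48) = (r + 4)/(r + 2)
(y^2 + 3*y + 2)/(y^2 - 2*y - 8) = (y + 1)/(y - 4)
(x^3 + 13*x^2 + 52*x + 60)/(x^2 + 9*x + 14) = (x^2 + 11*x + 30)/(x + 7)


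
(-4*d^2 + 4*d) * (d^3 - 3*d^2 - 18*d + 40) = -4*d^5 + 16*d^4 + 60*d^3 - 232*d^2 + 160*d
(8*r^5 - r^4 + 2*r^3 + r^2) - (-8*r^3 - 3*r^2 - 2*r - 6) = 8*r^5 - r^4 + 10*r^3 + 4*r^2 + 2*r + 6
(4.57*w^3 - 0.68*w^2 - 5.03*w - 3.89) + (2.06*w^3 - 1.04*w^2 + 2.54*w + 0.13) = 6.63*w^3 - 1.72*w^2 - 2.49*w - 3.76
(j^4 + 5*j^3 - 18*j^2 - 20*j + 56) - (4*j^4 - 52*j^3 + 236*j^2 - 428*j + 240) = -3*j^4 + 57*j^3 - 254*j^2 + 408*j - 184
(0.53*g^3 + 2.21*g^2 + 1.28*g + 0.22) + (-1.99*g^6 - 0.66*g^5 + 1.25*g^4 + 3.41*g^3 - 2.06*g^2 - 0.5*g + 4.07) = -1.99*g^6 - 0.66*g^5 + 1.25*g^4 + 3.94*g^3 + 0.15*g^2 + 0.78*g + 4.29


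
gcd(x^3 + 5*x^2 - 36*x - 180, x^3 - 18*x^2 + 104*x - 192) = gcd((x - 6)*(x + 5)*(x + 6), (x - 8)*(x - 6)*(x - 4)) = x - 6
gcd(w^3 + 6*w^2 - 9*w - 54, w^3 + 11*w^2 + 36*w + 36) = w^2 + 9*w + 18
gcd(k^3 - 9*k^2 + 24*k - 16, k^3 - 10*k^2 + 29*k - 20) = k^2 - 5*k + 4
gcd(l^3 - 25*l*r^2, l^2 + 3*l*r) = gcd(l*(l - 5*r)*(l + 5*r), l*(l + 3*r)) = l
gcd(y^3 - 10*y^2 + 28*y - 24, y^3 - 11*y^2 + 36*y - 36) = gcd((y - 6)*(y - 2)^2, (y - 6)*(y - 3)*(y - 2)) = y^2 - 8*y + 12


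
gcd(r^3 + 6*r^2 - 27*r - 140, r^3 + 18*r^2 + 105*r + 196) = r^2 + 11*r + 28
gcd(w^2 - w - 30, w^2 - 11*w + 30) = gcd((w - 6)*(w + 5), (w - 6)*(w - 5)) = w - 6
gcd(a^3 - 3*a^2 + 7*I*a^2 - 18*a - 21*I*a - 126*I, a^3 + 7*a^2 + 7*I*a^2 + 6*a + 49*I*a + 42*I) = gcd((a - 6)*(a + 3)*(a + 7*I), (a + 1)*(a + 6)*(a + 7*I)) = a + 7*I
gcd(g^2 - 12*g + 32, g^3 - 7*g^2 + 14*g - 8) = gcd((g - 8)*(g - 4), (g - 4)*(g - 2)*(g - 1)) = g - 4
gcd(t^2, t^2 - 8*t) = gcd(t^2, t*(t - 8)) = t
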